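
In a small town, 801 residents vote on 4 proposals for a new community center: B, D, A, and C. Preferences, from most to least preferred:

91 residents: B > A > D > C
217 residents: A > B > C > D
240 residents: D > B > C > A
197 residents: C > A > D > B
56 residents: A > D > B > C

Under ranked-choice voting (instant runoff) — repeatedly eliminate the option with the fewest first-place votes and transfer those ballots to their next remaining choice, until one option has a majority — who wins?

Round 1: B 91, D 240, A 273, C 197. Eliminate B.
Round 2: D 240, A 364, C 197. Eliminate C.
Round 3: D 240, A 561. A has a majority.

A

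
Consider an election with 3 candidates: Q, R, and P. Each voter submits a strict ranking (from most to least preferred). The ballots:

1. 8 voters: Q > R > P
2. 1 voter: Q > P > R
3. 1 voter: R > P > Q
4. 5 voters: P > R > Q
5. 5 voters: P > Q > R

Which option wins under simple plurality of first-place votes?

First-place votes: Q 9, R 1, P 10.
P has the most first-place votes.

P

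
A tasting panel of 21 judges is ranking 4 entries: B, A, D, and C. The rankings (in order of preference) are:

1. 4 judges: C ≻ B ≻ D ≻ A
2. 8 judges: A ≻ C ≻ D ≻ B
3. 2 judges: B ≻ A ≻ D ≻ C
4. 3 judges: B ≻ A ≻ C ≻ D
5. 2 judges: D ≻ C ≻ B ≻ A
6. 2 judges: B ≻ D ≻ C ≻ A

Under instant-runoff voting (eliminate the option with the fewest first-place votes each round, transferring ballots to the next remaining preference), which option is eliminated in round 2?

Round 1: B 7, A 8, D 2, C 4. Eliminate D.
Round 2: B 7, A 8, C 6. Eliminate C.

C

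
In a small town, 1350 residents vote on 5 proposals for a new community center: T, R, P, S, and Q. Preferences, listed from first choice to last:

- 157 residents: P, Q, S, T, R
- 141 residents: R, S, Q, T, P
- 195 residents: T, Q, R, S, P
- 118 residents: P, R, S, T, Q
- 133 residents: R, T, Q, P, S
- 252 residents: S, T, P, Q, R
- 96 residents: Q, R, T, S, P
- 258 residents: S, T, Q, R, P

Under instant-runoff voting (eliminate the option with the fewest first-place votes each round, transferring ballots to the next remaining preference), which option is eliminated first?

Round 1: T 195, R 274, P 275, S 510, Q 96. Eliminate Q.

Q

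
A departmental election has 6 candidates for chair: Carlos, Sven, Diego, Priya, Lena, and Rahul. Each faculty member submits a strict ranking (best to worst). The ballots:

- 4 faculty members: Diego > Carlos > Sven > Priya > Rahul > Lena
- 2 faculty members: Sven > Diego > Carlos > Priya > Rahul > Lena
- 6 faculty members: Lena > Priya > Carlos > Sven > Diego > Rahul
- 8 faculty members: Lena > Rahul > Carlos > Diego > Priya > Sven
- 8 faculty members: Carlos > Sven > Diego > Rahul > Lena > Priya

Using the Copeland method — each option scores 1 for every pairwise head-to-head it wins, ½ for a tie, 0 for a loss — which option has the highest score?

Carlos

Carlos: beats Sven, Diego, Priya, and Rahul; ties Lena → score 4.5.
Sven: beats Diego and Rahul; ties Priya and Lena; loses to Carlos → score 3.
Diego: beats Priya and Rahul; ties Lena; loses to Carlos and Sven → score 2.5.
Priya: ties Sven; loses to Carlos, Diego, Lena, and Rahul → score 0.5.
Lena: beats Priya; ties Carlos, Sven, Diego, and Rahul → score 3.
Rahul: beats Priya; ties Lena; loses to Carlos, Sven, and Diego → score 1.5.
Carlos has the best pairwise record.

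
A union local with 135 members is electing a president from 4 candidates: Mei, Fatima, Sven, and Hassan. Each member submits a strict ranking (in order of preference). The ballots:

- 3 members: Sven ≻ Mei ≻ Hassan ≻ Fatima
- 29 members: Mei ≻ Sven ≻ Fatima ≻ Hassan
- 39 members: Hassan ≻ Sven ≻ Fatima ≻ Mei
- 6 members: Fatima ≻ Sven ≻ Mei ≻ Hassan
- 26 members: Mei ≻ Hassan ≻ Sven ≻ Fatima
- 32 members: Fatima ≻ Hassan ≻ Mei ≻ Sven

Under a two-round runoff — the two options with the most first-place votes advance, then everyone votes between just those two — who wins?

Round 1 first-place votes: Mei 55, Fatima 38, Sven 3, Hassan 39.
Mei and Hassan advance.
Runoff: Mei is preferred to Hassan by 64 voters; Hassan by 71.
Hassan wins the runoff.

Hassan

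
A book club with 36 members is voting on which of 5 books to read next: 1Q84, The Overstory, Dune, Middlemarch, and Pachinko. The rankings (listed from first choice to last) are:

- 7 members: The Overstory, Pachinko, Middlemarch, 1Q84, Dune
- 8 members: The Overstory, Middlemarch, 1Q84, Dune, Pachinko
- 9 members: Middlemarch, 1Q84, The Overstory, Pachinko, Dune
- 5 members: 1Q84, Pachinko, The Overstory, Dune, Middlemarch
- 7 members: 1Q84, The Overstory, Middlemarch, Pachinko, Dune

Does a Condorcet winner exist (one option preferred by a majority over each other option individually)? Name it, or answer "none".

Checking pairwise contests:
Middlemarch beats 1Q84 24–12.
1Q84 beats The Overstory 21–15.
1Q84 beats Dune 36–0.
The Overstory beats Middlemarch 27–9.
1Q84 beats Pachinko 29–7.
Every option loses at least one head-to-head, so there is no Condorcet winner.

none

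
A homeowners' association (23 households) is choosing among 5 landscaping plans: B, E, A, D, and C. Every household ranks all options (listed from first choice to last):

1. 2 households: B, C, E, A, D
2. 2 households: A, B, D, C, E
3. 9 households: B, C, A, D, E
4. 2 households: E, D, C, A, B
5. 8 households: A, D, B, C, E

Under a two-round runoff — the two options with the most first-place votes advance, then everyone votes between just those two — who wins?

Round 1 first-place votes: B 11, E 2, A 10, D 0, C 0.
B and A advance.
Runoff: B is preferred to A by 11 voters; A by 12.
A wins the runoff.

A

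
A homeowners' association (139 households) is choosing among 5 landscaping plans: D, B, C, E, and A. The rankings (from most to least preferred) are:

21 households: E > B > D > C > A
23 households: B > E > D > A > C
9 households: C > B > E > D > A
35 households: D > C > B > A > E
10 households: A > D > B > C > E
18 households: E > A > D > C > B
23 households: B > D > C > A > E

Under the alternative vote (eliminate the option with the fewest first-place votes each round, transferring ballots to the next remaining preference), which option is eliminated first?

C

Round 1: D 35, B 46, C 9, E 39, A 10. Eliminate C.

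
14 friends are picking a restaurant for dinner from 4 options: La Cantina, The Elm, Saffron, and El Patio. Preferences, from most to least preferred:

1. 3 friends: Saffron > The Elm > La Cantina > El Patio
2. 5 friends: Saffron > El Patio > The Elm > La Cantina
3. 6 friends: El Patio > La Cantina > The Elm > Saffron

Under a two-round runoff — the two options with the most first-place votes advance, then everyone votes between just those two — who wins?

Saffron

Round 1 first-place votes: La Cantina 0, The Elm 0, Saffron 8, El Patio 6.
Saffron and El Patio advance.
Runoff: Saffron is preferred to El Patio by 8 voters; El Patio by 6.
Saffron wins the runoff.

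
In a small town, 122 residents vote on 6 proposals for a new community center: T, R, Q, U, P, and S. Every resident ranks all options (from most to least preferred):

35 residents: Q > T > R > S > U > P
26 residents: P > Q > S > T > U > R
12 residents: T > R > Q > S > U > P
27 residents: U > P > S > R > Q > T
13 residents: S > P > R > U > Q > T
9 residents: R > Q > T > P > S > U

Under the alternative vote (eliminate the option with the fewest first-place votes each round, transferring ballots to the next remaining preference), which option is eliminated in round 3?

S

Round 1: T 12, R 9, Q 35, U 27, P 26, S 13. Eliminate R.
Round 2: T 12, Q 44, U 27, P 26, S 13. Eliminate T.
Round 3: Q 56, U 27, P 26, S 13. Eliminate S.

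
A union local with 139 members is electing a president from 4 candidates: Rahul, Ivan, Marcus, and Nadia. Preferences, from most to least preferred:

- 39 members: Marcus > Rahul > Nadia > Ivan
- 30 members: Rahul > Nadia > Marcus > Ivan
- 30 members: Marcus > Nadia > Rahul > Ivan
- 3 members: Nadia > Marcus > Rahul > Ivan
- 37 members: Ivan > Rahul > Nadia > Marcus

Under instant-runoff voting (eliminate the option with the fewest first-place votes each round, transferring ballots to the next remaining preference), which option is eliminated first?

Round 1: Rahul 30, Ivan 37, Marcus 69, Nadia 3. Eliminate Nadia.

Nadia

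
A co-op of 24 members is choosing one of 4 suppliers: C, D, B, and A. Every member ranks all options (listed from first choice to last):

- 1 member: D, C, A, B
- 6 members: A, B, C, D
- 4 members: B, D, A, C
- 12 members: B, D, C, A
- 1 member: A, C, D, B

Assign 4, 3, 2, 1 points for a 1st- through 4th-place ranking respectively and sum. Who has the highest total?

C: 1·3 + 6·2 + 4·1 + 12·2 + 1·3 = 46
D: 1·4 + 6·1 + 4·3 + 12·3 + 1·2 = 60
B: 1·1 + 6·3 + 4·4 + 12·4 + 1·1 = 84
A: 1·2 + 6·4 + 4·2 + 12·1 + 1·4 = 50
B has the highest Borda score (84).

B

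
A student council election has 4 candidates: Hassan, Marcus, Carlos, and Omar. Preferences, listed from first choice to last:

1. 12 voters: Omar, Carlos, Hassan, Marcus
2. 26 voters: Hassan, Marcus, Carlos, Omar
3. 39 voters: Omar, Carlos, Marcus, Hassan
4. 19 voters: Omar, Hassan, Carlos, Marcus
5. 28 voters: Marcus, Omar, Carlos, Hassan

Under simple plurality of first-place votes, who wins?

Omar

First-place votes: Hassan 26, Marcus 28, Carlos 0, Omar 70.
Omar has the most first-place votes.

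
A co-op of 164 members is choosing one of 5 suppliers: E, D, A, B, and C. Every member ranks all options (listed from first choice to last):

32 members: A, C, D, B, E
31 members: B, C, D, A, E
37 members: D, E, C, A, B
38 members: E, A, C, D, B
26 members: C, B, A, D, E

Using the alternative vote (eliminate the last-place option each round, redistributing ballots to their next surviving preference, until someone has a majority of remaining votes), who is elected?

Round 1: E 38, D 37, A 32, B 31, C 26. Eliminate C.
Round 2: E 38, D 37, A 32, B 57. Eliminate A.
Round 3: E 38, D 69, B 57. Eliminate E.
Round 4: D 107, B 57. D has a majority.

D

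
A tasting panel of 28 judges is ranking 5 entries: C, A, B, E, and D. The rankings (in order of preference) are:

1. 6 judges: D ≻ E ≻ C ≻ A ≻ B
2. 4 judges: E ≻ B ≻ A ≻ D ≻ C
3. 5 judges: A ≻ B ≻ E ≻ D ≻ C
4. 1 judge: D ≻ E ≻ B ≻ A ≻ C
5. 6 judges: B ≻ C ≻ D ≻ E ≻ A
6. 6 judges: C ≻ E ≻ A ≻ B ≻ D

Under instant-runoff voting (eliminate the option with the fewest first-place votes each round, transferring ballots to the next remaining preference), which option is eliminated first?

E

Round 1: C 6, A 5, B 6, E 4, D 7. Eliminate E.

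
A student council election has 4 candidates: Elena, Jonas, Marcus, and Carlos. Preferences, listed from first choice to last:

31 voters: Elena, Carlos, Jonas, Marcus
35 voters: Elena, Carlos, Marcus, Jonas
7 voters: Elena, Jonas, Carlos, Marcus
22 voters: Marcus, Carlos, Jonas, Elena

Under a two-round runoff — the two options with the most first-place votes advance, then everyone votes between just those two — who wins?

Round 1 first-place votes: Elena 73, Jonas 0, Marcus 22, Carlos 0.
Elena and Marcus advance.
Runoff: Elena is preferred to Marcus by 73 voters; Marcus by 22.
Elena wins the runoff.

Elena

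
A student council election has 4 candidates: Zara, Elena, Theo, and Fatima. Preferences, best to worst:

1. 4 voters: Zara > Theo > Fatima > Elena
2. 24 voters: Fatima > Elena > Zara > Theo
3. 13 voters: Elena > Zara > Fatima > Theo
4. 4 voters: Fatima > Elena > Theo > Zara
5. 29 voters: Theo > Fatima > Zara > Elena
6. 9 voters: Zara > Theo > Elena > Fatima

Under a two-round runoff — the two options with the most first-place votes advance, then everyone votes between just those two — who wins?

Theo

Round 1 first-place votes: Zara 13, Elena 13, Theo 29, Fatima 28.
Theo and Fatima advance.
Runoff: Theo is preferred to Fatima by 42 voters; Fatima by 41.
Theo wins the runoff.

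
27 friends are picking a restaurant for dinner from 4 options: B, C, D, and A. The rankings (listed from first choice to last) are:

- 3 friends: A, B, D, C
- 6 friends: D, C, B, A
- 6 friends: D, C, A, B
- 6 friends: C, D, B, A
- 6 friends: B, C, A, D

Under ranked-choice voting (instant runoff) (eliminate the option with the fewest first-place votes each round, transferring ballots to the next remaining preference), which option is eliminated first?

A

Round 1: B 6, C 6, D 12, A 3. Eliminate A.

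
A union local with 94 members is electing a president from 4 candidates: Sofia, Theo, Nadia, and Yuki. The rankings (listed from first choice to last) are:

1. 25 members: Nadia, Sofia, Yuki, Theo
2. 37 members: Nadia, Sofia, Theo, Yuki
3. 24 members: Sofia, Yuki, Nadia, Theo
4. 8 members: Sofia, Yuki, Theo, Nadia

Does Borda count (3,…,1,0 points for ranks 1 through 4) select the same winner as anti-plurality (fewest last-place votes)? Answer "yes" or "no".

yes

Borda — scores: Sofia 220, Theo 45, Nadia 210, Yuki 89. Winner: Sofia.
Anti-plurality — last-place votes: Sofia 0, Theo 49, Nadia 8, Yuki 37. Winner: Sofia.
The two methods agree.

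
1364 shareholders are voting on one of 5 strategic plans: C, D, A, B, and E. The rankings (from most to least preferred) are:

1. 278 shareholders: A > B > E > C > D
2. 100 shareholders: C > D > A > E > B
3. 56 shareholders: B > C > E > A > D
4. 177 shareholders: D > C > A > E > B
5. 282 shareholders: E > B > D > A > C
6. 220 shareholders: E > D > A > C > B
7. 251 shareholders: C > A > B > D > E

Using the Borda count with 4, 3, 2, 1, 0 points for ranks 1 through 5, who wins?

A

C: 278·1 + 100·4 + 56·3 + 177·3 + 282·0 + 220·1 + 251·4 = 2601
D: 278·0 + 100·3 + 56·0 + 177·4 + 282·2 + 220·3 + 251·1 = 2483
A: 278·4 + 100·2 + 56·1 + 177·2 + 282·1 + 220·2 + 251·3 = 3197
B: 278·3 + 100·0 + 56·4 + 177·0 + 282·3 + 220·0 + 251·2 = 2406
E: 278·2 + 100·1 + 56·2 + 177·1 + 282·4 + 220·4 + 251·0 = 2953
A has the highest Borda score (3197).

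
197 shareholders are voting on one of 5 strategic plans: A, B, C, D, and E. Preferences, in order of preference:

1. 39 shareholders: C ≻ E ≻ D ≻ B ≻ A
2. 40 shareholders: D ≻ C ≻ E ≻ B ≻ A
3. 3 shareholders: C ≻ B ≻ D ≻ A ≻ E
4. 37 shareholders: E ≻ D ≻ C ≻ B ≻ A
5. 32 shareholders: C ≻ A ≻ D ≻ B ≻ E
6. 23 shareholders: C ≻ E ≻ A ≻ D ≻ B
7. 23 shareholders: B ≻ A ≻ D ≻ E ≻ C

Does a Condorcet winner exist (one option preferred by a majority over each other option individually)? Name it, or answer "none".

Checking pairwise contests:
B beats A 142–55.
C beats B 174–23.
D beats C 100–97.
E beats D 99–98.
C beats E 137–60.
Every option loses at least one head-to-head, so there is no Condorcet winner.

none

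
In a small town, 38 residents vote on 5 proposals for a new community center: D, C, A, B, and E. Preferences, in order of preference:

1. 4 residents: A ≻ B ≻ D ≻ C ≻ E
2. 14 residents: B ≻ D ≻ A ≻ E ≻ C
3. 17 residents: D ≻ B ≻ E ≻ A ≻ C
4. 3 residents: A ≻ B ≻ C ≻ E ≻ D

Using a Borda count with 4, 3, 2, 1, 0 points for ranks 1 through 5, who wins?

D: 4·2 + 14·3 + 17·4 + 3·0 = 118
C: 4·1 + 14·0 + 17·0 + 3·2 = 10
A: 4·4 + 14·2 + 17·1 + 3·4 = 73
B: 4·3 + 14·4 + 17·3 + 3·3 = 128
E: 4·0 + 14·1 + 17·2 + 3·1 = 51
B has the highest Borda score (128).

B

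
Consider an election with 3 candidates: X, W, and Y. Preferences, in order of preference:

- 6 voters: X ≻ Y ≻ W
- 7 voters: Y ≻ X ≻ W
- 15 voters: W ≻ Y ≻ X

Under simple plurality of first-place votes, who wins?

W

First-place votes: X 6, W 15, Y 7.
W has the most first-place votes.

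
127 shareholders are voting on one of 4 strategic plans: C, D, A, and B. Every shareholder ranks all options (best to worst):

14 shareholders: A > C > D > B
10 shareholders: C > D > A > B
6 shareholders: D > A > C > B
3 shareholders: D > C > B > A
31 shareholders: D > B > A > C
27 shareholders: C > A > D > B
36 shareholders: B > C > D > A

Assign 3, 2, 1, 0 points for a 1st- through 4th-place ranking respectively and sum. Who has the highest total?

C

C: 14·2 + 10·3 + 6·1 + 3·2 + 31·0 + 27·3 + 36·2 = 223
D: 14·1 + 10·2 + 6·3 + 3·3 + 31·3 + 27·1 + 36·1 = 217
A: 14·3 + 10·1 + 6·2 + 3·0 + 31·1 + 27·2 + 36·0 = 149
B: 14·0 + 10·0 + 6·0 + 3·1 + 31·2 + 27·0 + 36·3 = 173
C has the highest Borda score (223).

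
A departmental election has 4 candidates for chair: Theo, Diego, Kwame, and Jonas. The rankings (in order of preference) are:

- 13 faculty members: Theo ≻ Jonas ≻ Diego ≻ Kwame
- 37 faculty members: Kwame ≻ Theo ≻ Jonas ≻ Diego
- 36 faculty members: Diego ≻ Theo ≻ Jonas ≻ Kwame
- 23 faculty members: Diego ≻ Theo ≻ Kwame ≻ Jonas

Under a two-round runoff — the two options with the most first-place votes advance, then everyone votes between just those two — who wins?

Diego

Round 1 first-place votes: Theo 13, Diego 59, Kwame 37, Jonas 0.
Diego and Kwame advance.
Runoff: Diego is preferred to Kwame by 72 voters; Kwame by 37.
Diego wins the runoff.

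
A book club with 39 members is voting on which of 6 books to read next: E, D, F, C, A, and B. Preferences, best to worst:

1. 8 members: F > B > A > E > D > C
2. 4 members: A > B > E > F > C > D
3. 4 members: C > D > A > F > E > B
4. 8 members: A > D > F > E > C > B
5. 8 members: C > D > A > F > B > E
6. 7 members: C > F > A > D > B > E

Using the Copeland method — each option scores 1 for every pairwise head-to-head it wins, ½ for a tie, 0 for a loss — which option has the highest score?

E: beats C; loses to D, F, A, and B → score 1.
D: beats E, F, and B; loses to C and A → score 3.
F: beats E, C, and B; loses to D and A → score 3.
C: beats D and B; loses to E, F, and A → score 2.
A: beats E, D, F, C, and B → score 5.
B: beats E; loses to D, F, C, and A → score 1.
A has the best pairwise record.

A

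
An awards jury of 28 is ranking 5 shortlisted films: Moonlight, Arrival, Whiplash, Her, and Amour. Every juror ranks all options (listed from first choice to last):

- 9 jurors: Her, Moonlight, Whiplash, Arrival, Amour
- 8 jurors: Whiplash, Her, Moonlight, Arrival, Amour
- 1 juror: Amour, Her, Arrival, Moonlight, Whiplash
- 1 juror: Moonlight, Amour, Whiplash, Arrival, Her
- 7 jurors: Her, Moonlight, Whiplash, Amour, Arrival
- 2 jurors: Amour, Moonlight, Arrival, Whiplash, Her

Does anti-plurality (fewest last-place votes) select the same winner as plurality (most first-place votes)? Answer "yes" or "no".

Anti-plurality — last-place votes: Moonlight 0, Arrival 7, Whiplash 1, Her 3, Amour 17. Winner: Moonlight.
Plurality — first-place votes: Moonlight 1, Arrival 0, Whiplash 8, Her 16, Amour 3. Winner: Her.
The two methods disagree.

no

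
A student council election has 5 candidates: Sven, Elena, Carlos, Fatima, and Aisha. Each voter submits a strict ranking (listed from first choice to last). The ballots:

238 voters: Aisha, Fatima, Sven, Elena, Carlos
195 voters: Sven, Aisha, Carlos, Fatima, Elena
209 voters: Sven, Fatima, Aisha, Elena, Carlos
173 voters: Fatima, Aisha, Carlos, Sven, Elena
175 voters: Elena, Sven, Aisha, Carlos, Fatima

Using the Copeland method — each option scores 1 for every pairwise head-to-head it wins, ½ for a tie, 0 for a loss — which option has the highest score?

Sven: beats Elena, Carlos, Fatima, and Aisha → score 4.
Elena: beats Carlos; loses to Sven, Fatima, and Aisha → score 1.
Carlos: loses to Sven, Elena, Fatima, and Aisha → score 0.
Fatima: beats Elena and Carlos; loses to Sven and Aisha → score 2.
Aisha: beats Elena, Carlos, and Fatima; loses to Sven → score 3.
Sven has the best pairwise record.

Sven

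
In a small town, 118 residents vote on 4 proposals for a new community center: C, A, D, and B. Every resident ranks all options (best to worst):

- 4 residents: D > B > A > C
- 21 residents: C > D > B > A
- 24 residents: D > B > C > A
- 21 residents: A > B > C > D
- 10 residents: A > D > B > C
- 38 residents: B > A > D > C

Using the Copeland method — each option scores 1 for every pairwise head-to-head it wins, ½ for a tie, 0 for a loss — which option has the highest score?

C: loses to A, D, and B → score 0.
A: beats C and D; loses to B → score 2.
D: beats C; ties B; loses to A → score 1.5.
B: beats C and A; ties D → score 2.5.
B has the best pairwise record.

B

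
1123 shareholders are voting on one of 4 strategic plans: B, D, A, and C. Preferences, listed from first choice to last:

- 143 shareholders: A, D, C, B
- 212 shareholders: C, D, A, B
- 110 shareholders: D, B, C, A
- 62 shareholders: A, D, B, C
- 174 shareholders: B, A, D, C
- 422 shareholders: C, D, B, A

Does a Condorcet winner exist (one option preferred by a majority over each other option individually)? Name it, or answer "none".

C

C vs B: 777–346 for C.
C vs D: 634–489 for C.
C vs A: 744–379 for C.
C beats every other option head-to-head.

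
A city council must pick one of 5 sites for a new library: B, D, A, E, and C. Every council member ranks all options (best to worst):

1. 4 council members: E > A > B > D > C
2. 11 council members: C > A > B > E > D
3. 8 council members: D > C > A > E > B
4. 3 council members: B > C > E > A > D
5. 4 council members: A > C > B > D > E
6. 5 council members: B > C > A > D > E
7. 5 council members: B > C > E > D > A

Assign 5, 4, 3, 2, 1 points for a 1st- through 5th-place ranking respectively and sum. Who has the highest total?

B: 4·3 + 11·3 + 8·1 + 3·5 + 4·3 + 5·5 + 5·5 = 130
D: 4·2 + 11·1 + 8·5 + 3·1 + 4·2 + 5·2 + 5·2 = 90
A: 4·4 + 11·4 + 8·3 + 3·2 + 4·5 + 5·3 + 5·1 = 130
E: 4·5 + 11·2 + 8·2 + 3·3 + 4·1 + 5·1 + 5·3 = 91
C: 4·1 + 11·5 + 8·4 + 3·4 + 4·4 + 5·4 + 5·4 = 159
C has the highest Borda score (159).

C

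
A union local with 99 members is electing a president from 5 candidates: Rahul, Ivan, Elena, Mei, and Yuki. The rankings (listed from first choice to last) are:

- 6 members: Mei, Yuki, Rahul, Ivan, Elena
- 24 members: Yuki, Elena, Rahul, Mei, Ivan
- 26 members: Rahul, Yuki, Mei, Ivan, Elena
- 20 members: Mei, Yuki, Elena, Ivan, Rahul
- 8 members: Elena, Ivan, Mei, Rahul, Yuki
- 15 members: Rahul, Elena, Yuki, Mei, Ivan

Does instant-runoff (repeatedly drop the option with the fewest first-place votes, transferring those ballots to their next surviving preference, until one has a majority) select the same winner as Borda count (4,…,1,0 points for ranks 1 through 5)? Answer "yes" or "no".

Instant-runoff — R1 Rahul 41, Ivan 0, Elena 8, Mei 26, Yuki 24 (Ivan out); R2 Rahul 41, Elena 8, Mei 26, Yuki 24 (Elena out); R3 Rahul 41, Mei 34, Yuki 24 (Yuki out); R4 Rahul 65, Mei 34 (Rahul winner). Winner: Rahul.
Borda — scores: Rahul 232, Ivan 76, Elena 189, Mei 211, Yuki 282. Winner: Yuki.
The two methods disagree.

no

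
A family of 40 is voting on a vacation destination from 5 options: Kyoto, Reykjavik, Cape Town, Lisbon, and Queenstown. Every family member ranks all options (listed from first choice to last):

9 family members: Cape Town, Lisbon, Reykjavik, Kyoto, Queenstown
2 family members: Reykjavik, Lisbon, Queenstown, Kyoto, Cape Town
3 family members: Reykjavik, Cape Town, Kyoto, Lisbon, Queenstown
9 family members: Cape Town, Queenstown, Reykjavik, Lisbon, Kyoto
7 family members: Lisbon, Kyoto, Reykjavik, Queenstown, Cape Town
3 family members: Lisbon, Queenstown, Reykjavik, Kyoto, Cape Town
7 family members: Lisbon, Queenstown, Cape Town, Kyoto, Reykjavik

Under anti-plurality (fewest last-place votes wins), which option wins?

Lisbon

Last-place votes: Kyoto 9, Reykjavik 7, Cape Town 12, Lisbon 0, Queenstown 12.
Lisbon is ranked last by the fewest voters, so Lisbon wins.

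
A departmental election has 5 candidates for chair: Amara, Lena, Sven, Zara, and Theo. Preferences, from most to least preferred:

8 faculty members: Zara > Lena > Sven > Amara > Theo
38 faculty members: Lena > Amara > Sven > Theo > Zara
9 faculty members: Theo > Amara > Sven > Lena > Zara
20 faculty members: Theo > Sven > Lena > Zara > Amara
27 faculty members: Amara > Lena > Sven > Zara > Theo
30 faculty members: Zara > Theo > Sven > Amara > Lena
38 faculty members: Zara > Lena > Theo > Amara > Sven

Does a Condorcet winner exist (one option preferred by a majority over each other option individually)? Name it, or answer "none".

Lena

Lena vs Amara: 104–66 for Lena.
Lena vs Sven: 111–59 for Lena.
Lena vs Zara: 94–76 for Lena.
Lena vs Theo: 111–59 for Lena.
Lena beats every other option head-to-head.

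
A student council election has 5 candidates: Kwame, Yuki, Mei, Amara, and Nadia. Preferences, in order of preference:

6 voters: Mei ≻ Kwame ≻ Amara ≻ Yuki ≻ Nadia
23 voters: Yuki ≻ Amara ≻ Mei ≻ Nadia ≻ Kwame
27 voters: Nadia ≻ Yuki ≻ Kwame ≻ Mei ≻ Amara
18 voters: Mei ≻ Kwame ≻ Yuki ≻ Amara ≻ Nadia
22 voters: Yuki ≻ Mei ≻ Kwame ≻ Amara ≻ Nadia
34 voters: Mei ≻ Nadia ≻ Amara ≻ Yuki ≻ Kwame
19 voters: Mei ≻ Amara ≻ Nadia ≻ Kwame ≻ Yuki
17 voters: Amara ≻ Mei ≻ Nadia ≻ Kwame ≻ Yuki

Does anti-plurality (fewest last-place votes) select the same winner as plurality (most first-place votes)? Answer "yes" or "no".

yes

Anti-plurality — last-place votes: Kwame 57, Yuki 36, Mei 0, Amara 27, Nadia 46. Winner: Mei.
Plurality — first-place votes: Kwame 0, Yuki 45, Mei 77, Amara 17, Nadia 27. Winner: Mei.
The two methods agree.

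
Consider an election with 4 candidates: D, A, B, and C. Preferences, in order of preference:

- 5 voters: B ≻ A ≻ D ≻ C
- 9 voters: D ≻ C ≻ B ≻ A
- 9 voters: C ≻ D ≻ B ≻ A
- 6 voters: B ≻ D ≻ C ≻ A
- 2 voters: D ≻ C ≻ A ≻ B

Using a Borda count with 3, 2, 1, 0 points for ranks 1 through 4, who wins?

D

D: 5·1 + 9·3 + 9·2 + 6·2 + 2·3 = 68
A: 5·2 + 9·0 + 9·0 + 6·0 + 2·1 = 12
B: 5·3 + 9·1 + 9·1 + 6·3 + 2·0 = 51
C: 5·0 + 9·2 + 9·3 + 6·1 + 2·2 = 55
D has the highest Borda score (68).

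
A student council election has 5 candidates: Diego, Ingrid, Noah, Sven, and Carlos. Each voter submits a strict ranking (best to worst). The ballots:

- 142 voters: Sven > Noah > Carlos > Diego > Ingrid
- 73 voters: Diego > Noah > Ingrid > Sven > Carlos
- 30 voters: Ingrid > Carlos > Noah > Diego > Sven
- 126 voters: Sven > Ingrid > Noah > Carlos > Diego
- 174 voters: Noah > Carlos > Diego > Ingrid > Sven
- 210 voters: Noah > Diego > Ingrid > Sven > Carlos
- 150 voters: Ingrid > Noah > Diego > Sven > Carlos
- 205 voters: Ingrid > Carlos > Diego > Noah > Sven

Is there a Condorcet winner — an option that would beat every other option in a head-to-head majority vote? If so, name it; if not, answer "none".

Noah vs Diego: 832–278 for Noah.
Noah vs Ingrid: 599–511 for Noah.
Noah vs Sven: 842–268 for Noah.
Noah vs Carlos: 875–235 for Noah.
Noah beats every other option head-to-head.

Noah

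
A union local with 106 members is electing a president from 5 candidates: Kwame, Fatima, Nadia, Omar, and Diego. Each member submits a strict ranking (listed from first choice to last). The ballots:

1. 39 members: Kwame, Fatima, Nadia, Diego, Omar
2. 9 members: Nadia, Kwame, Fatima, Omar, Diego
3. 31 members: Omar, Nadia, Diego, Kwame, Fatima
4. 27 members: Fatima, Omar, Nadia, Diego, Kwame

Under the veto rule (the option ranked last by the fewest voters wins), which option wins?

Nadia

Last-place votes: Kwame 27, Fatima 31, Nadia 0, Omar 39, Diego 9.
Nadia is ranked last by the fewest voters, so Nadia wins.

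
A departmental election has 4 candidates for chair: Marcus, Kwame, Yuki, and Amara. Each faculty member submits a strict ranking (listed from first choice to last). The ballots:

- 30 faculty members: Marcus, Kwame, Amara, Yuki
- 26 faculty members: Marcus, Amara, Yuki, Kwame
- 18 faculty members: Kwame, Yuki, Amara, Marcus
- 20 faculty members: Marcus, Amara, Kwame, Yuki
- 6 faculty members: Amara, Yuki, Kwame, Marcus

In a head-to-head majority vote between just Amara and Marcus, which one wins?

Marcus

Voters preferring Amara to Marcus: 24; preferring Marcus to Amara: 76.
Marcus wins the head-to-head.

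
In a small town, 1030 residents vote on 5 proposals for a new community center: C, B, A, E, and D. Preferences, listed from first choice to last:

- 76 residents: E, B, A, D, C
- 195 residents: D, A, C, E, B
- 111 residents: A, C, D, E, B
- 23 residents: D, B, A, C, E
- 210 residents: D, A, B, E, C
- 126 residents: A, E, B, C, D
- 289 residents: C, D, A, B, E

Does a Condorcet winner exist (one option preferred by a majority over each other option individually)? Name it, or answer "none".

none

Checking pairwise contests:
A beats C 741–289.
C beats B 595–435.
D beats A 717–313.
C beats E 618–412.
C beats D 526–504.
Every option loses at least one head-to-head, so there is no Condorcet winner.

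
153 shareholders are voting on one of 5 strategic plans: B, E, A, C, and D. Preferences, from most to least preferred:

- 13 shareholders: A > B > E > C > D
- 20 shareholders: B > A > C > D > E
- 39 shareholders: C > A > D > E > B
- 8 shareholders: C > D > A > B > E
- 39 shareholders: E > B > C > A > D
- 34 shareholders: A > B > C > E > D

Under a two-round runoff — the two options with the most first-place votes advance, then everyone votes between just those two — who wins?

Round 1 first-place votes: B 20, E 39, A 47, C 47, D 0.
A and C advance.
Runoff: A is preferred to C by 67 voters; C by 86.
C wins the runoff.

C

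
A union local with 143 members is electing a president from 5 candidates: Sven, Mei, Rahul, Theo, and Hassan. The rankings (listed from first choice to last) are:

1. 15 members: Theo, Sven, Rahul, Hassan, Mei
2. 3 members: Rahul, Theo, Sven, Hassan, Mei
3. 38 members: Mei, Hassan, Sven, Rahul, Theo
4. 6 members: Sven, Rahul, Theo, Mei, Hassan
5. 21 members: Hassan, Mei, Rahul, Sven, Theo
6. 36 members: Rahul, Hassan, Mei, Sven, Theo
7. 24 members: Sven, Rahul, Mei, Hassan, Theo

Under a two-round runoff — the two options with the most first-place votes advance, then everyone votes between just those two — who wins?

Rahul

Round 1 first-place votes: Sven 30, Mei 38, Rahul 39, Theo 15, Hassan 21.
Rahul and Mei advance.
Runoff: Rahul is preferred to Mei by 84 voters; Mei by 59.
Rahul wins the runoff.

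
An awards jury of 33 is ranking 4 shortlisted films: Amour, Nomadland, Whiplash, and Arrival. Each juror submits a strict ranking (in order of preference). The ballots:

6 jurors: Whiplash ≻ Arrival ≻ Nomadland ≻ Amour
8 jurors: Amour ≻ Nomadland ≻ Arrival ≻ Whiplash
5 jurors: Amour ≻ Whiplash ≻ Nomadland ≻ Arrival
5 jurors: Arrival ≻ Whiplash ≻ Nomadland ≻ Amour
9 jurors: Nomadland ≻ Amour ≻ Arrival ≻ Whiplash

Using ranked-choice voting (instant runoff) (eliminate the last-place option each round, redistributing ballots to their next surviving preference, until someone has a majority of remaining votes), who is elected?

Round 1: Amour 13, Nomadland 9, Whiplash 6, Arrival 5. Eliminate Arrival.
Round 2: Amour 13, Nomadland 9, Whiplash 11. Eliminate Nomadland.
Round 3: Amour 22, Whiplash 11. Amour has a majority.

Amour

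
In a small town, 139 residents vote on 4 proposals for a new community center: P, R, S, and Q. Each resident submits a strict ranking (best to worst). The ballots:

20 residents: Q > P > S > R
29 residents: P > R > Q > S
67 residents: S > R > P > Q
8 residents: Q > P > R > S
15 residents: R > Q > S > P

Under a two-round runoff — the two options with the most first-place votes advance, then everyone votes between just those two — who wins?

S

Round 1 first-place votes: P 29, R 15, S 67, Q 28.
S and P advance.
Runoff: S is preferred to P by 82 voters; P by 57.
S wins the runoff.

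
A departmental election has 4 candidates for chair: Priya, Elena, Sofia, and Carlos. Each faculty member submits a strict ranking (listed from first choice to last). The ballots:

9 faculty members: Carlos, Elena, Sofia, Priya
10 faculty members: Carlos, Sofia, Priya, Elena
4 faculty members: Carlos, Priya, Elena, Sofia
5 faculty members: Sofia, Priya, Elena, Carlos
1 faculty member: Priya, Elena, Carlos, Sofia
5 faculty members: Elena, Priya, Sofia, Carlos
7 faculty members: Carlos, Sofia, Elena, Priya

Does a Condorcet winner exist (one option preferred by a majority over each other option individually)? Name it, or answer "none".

Carlos

Carlos vs Priya: 30–11 for Carlos.
Carlos vs Elena: 30–11 for Carlos.
Carlos vs Sofia: 31–10 for Carlos.
Carlos beats every other option head-to-head.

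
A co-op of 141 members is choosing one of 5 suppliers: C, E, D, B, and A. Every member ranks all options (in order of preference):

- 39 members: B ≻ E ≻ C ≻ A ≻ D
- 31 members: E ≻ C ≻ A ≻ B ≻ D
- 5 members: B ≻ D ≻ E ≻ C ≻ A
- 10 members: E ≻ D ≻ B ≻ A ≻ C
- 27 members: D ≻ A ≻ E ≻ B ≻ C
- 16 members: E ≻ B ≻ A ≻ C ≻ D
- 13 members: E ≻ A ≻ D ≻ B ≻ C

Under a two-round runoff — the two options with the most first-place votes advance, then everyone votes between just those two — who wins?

E

Round 1 first-place votes: C 0, E 70, D 27, B 44, A 0.
E and B advance.
Runoff: E is preferred to B by 97 voters; B by 44.
E wins the runoff.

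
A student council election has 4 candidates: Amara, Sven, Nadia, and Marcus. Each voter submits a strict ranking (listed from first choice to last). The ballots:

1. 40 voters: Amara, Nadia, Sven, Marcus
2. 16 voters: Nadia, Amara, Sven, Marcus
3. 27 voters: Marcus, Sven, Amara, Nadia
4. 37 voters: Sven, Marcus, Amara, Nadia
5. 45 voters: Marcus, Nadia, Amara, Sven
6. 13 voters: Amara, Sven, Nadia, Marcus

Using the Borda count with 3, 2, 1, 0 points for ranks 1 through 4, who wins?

Amara

Amara: 40·3 + 16·2 + 27·1 + 37·1 + 45·1 + 13·3 = 300
Sven: 40·1 + 16·1 + 27·2 + 37·3 + 45·0 + 13·2 = 247
Nadia: 40·2 + 16·3 + 27·0 + 37·0 + 45·2 + 13·1 = 231
Marcus: 40·0 + 16·0 + 27·3 + 37·2 + 45·3 + 13·0 = 290
Amara has the highest Borda score (300).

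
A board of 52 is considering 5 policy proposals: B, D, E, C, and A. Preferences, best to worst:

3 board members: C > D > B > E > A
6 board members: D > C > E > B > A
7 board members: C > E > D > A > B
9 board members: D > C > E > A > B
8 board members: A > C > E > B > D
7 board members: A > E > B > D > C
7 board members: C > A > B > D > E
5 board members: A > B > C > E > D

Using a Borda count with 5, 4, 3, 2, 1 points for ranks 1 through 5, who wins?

C

B: 3·3 + 6·2 + 7·1 + 9·1 + 8·2 + 7·3 + 7·3 + 5·4 = 115
D: 3·4 + 6·5 + 7·3 + 9·5 + 8·1 + 7·2 + 7·2 + 5·1 = 149
E: 3·2 + 6·3 + 7·4 + 9·3 + 8·3 + 7·4 + 7·1 + 5·2 = 148
C: 3·5 + 6·4 + 7·5 + 9·4 + 8·4 + 7·1 + 7·5 + 5·3 = 199
A: 3·1 + 6·1 + 7·2 + 9·2 + 8·5 + 7·5 + 7·4 + 5·5 = 169
C has the highest Borda score (199).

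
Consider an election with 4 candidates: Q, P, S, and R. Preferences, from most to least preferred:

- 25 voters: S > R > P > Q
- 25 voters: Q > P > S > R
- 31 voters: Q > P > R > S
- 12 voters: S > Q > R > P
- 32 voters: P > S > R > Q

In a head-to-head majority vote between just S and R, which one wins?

S

Voters preferring S to R: 94; preferring R to S: 31.
S wins the head-to-head.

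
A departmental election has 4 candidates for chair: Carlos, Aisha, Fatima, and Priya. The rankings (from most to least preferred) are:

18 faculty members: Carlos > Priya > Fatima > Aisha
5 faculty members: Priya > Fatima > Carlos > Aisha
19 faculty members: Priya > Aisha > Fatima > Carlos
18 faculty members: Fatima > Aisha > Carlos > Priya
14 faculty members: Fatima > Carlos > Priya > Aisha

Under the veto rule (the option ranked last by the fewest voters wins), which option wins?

Last-place votes: Carlos 19, Aisha 37, Fatima 0, Priya 18.
Fatima is ranked last by the fewest voters, so Fatima wins.

Fatima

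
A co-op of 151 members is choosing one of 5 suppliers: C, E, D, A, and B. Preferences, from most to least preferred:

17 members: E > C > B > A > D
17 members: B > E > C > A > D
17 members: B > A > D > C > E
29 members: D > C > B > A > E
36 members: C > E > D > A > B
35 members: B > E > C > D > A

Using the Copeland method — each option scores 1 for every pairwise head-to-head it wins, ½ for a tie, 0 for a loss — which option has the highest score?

C

C: beats E, D, A, and B → score 4.
E: beats D and A; loses to C and B → score 2.
D: beats A; loses to C, E, and B → score 1.
A: loses to C, E, D, and B → score 0.
B: beats E, D, and A; loses to C → score 3.
C has the best pairwise record.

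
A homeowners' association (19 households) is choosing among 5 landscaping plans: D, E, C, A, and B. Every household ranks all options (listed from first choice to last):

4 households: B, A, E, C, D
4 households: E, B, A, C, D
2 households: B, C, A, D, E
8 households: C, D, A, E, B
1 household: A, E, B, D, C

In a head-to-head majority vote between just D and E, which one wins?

Voters preferring D to E: 10; preferring E to D: 9.
D wins the head-to-head.

D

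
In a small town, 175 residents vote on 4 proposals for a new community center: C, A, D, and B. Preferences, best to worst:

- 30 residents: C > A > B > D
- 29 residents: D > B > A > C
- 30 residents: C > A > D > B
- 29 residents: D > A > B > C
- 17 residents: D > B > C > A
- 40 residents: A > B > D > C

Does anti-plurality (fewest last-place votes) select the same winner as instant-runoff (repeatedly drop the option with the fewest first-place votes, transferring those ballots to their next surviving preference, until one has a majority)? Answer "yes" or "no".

Anti-plurality — last-place votes: C 98, A 17, D 30, B 30. Winner: A.
Instant-runoff — R1 C 60, A 40, D 75, B 0 (B out); R2 C 60, A 40, D 75 (A out); R3 C 60, D 115 (D winner). Winner: D.
The two methods disagree.

no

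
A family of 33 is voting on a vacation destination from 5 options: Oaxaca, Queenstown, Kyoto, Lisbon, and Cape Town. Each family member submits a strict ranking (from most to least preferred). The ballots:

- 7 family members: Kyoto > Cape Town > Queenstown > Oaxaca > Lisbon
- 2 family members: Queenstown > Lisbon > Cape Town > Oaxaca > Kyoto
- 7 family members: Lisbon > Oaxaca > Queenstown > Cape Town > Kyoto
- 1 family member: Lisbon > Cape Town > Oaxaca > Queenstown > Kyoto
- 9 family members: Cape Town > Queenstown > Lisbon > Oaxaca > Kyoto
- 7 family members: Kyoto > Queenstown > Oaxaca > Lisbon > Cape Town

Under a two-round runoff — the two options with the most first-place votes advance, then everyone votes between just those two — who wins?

Round 1 first-place votes: Oaxaca 0, Queenstown 2, Kyoto 14, Lisbon 8, Cape Town 9.
Kyoto and Cape Town advance.
Runoff: Kyoto is preferred to Cape Town by 14 voters; Cape Town by 19.
Cape Town wins the runoff.

Cape Town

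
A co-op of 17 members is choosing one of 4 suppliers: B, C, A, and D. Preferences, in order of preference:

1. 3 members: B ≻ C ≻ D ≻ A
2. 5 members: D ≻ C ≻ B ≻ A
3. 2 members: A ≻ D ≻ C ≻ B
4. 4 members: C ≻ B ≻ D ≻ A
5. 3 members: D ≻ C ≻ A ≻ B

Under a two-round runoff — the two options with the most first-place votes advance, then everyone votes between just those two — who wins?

D

Round 1 first-place votes: B 3, C 4, A 2, D 8.
D and C advance.
Runoff: D is preferred to C by 10 voters; C by 7.
D wins the runoff.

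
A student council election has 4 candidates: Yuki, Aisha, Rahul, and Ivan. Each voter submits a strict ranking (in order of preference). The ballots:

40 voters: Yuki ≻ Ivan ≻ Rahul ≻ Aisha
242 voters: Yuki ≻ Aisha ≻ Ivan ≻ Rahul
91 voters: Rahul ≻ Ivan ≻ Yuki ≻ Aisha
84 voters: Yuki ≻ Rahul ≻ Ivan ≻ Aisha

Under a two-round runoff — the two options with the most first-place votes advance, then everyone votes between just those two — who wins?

Round 1 first-place votes: Yuki 366, Aisha 0, Rahul 91, Ivan 0.
Yuki and Rahul advance.
Runoff: Yuki is preferred to Rahul by 366 voters; Rahul by 91.
Yuki wins the runoff.

Yuki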